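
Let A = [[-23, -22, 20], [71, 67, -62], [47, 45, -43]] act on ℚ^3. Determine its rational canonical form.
The invariant factors of A (the non-unit diagonal entries of the Smith normal form of xI - A over ℚ[x]) are (x - 3)^2(x + 5), each dividing the next. The characteristic polynomial is their product, (x - 3)^2(x + 5).

The rational canonical form is the block-diagonal matrix of companion matrices C(f_i):
R = [[0, 0, -45], [1, 0, 21], [0, 1, 1]].

R = [[0, 0, -45], [1, 0, 21], [0, 1, 1]]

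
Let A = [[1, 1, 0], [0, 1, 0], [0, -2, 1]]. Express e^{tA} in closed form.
A has Jordan form J = [[1, 1, 0], [0, 1, 0], [0, 0, 1]] with A = PJP^{-1}, so e^{tA} = P e^{tJ} P^{-1}.

For a Jordan block J_k(λ), e^{tJ_k(λ)} = e^{λt} · (I + tN + t^2 N^2/2! + ... + t^{k-1} N^{k-1}/(k-1)!) where N is the nilpotent superdiagonal part.

Assembling the blocks and conjugating back gives the entries of e^{tA} as shown above.

e^{tA} = [[e^{t}, t*e^{t}, 0], [0, e^{t}, 0], [0, -2*t*e^{t}, e^{t}]]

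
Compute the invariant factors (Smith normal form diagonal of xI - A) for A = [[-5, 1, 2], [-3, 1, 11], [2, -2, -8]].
(x + 4)^3

The Jordan structure of A has elementary divisors (x + 4)^3. Arranging the block sizes at each eigenvalue in decreasing order and taking row products gives the invariant factors.

Invariant factors (smallest first, each dividing the next): (x + 4)^3.

Check: the last factor (x + 4)^3 is the minimal polynomial, and the product (x + 4)^3 is the characteristic polynomial.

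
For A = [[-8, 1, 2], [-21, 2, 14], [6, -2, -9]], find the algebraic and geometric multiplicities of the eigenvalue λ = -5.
algebraic multiplicity 3, geometric multiplicity 2

The characteristic polynomial is (x + 5)^3, so the factor x + 5 appears with exponent 3: the algebraic multiplicity is 3.

rank(A + 5I) = 1, so the eigenspace has dimension 3 - 1 = 2: the geometric multiplicity is 2.

Since 2 < 3, A is not diagonalizable.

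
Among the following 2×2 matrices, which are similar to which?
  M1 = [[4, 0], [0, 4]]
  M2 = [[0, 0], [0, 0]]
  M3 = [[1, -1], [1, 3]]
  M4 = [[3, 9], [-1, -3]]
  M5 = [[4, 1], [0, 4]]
5 classes: {M1}, {M2}, {M3}, {M4}, {M5}

Characteristic polynomials: χ_{M1} = (x - 4)^2, χ_{M2} = x^2, χ_{M3} = (x - 2)^2, χ_{M4} = x^2, χ_{M5} = (x - 4)^2.

{M1}: invariant factors x - 4, x - 4.

{M2}: invariant factors x, x.

{M3}: invariant factors (x - 2)^2.

{M4}: invariant factors x^2.

{M5}: invariant factors (x - 4)^2.

Matrices are similar if and only if their invariant-factor lists agree; the partition into similarity classes is {M1}, {M2}, {M3}, {M4}, {M5}.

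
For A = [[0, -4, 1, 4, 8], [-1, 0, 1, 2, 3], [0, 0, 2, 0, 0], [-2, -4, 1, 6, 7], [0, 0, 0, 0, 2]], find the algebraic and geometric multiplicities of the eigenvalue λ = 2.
The characteristic polynomial is (x - 2)^5, so the factor x - 2 appears with exponent 5: the algebraic multiplicity is 5.

rank(A - 2I) = 3, so the eigenspace has dimension 5 - 3 = 2: the geometric multiplicity is 2.

Since 2 < 5, A is not diagonalizable.

algebraic multiplicity 5, geometric multiplicity 2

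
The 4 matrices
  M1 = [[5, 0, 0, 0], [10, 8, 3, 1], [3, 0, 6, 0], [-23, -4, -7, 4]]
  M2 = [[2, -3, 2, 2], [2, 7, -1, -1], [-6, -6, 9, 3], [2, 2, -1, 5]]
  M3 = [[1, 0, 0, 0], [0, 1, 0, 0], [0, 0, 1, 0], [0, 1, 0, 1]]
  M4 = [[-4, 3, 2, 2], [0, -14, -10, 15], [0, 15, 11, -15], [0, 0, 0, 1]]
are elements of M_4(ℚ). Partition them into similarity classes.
Characteristic polynomials: χ_{M1} = (x - 6)^3(x - 5), χ_{M2} = (x - 6)^3(x - 5), χ_{M3} = (x - 1)^4, χ_{M4} = (x - 1)^2(x + 4)^2.

{M1}: invariant factors (x - 6)^3(x - 5).

{M2}: invariant factors x - 6, (x - 6)^2(x - 5).

{M3}: invariant factors x - 1, x - 1, (x - 1)^2.

{M4}: invariant factors x - 1, (x - 1)(x + 4)^2.

Matrices are similar if and only if their invariant-factor lists agree; the partition into similarity classes is {M1}, {M2}, {M3}, {M4}.

4 classes: {M1}, {M2}, {M3}, {M4}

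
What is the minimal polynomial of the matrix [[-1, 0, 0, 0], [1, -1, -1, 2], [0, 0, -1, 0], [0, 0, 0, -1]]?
The characteristic polynomial factors as (x + 1)^4. The minimal polynomial is ∏(x - λ)^{k_λ} where k_λ is the size of the largest Jordan block at λ.

For λ = -1: rank(A + I) = 1, and the largest Jordan block has size 2 (the smallest k with rank((A + I)^k) = rank((A + I)^(k+1))).

So m_A(x) = (x + 1)^2.

m_A(x) = (x + 1)^2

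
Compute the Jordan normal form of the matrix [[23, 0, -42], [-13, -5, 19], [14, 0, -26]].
The characteristic polynomial is det(xI - A) = (x - 2)(x + 5)^2, so the eigenvalues are -5 (algebraic multiplicity 2), 2 (algebraic multiplicity 1).

For λ = -5: rank(A + 5I) = 2, rank((A + 5I)^2) = 1. The eigenspace has dimension 3 - 2 = 1, so there is 1 Jordan block; the rank sequence gives block sizes [2].

For λ = 2: algebraic multiplicity 1 gives one 1×1 block.

Assembling the blocks gives the Jordan form J above.

J = [[-5, 1, 0], [0, -5, 0], [0, 0, 2]]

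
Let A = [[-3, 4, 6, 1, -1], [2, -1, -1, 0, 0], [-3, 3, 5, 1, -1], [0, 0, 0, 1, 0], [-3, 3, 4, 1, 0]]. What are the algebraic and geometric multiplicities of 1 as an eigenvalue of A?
The characteristic polynomial is (x - 1)^4(x + 2), so the factor x - 1 appears with exponent 4: the algebraic multiplicity is 4.

rank(A - I) = 3, so the eigenspace has dimension 5 - 3 = 2: the geometric multiplicity is 2.

Since 2 < 4, A is not diagonalizable.

algebraic multiplicity 4, geometric multiplicity 2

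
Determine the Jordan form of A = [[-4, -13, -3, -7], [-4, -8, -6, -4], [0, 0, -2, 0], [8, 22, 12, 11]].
J = [[-2, 1, 0, 0], [0, -2, 0, 0], [0, 0, -2, 0], [0, 0, 0, 3]]

The characteristic polynomial is det(xI - A) = (x - 3)(x + 2)^3, so the eigenvalues are -2 (algebraic multiplicity 3), 3 (algebraic multiplicity 1).

For λ = -2: rank(A + 2I) = 2, rank((A + 2I)^2) = 1. The eigenspace has dimension 4 - 2 = 2, so there are 2 Jordan blocks; the rank sequence gives block sizes [2, 1].

For λ = 3: algebraic multiplicity 1 gives one 1×1 block.

Assembling the blocks gives the Jordan form J above.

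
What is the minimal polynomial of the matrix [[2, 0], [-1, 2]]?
m_A(x) = (x - 2)^2

The characteristic polynomial factors as (x - 2)^2. The minimal polynomial is ∏(x - λ)^{k_λ} where k_λ is the size of the largest Jordan block at λ.

For λ = 2: rank(A - 2I) = 1, and the largest Jordan block has size 2 (the smallest k with rank((A - 2I)^k) = rank((A - 2I)^(k+1))).

So m_A(x) = (x - 2)^2.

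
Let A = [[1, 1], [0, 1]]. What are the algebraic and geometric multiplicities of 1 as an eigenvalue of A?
The characteristic polynomial is (x - 1)^2, so the factor x - 1 appears with exponent 2: the algebraic multiplicity is 2.

rank(A - I) = 1, so the eigenspace has dimension 2 - 1 = 1: the geometric multiplicity is 1.

Since 1 < 2, A is not diagonalizable.

algebraic multiplicity 2, geometric multiplicity 1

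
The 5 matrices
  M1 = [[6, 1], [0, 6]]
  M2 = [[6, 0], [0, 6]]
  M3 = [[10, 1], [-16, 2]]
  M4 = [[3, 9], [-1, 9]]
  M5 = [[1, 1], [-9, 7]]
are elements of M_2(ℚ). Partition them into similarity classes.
Characteristic polynomials: χ_{M1} = (x - 6)^2, χ_{M2} = (x - 6)^2, χ_{M3} = (x - 6)^2, χ_{M4} = (x - 6)^2, χ_{M5} = (x - 4)^2.

{M1, M3, M4}: invariant factors (x - 6)^2.

{M2}: invariant factors x - 6, x - 6.

{M5}: invariant factors (x - 4)^2.

Matrices are similar if and only if their invariant-factor lists agree; the partition into similarity classes is {M1, M3, M4}, {M2}, {M5}.

3 classes: {M1, M3, M4}, {M2}, {M5}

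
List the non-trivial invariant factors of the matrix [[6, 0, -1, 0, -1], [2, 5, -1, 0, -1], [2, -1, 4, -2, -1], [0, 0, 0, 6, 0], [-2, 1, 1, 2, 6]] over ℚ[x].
The Jordan structure of A has elementary divisors (x - 5)^3, (x - 6), (x - 6). Arranging the block sizes at each eigenvalue in decreasing order and taking row products gives the invariant factors.

Invariant factors (smallest first, each dividing the next): x - 6, (x - 6)(x - 5)^3.

Check: the last factor (x - 6)(x - 5)^3 is the minimal polynomial, and the product (x - 6)^2(x - 5)^3 is the characteristic polynomial.

x - 6, (x - 6)(x - 5)^3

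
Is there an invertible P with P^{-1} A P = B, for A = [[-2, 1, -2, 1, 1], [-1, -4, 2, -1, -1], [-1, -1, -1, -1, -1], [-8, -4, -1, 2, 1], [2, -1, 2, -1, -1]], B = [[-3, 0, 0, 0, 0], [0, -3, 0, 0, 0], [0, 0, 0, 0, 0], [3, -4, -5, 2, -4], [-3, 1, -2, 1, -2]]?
Two matrices over a field are similar if and only if they have the same invariant factors.

Both A and B have characteristic polynomial x^3(x + 3)^2 and minimal polynomial x^3(x + 3). Computing further, both have invariant factors x + 3, x^3(x + 3). Hence A and B are similar.

Yes.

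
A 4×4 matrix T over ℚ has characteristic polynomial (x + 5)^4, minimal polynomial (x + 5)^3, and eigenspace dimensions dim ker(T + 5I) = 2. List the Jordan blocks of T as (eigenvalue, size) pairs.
λ = -5: algebraic multiplicity 4 (exponent in χ_T), largest block size 3 (exponent in m_T), 2 blocks (geometric multiplicity). These force block sizes [3, 1].

Jordan blocks: (-5, 3), (-5, 1)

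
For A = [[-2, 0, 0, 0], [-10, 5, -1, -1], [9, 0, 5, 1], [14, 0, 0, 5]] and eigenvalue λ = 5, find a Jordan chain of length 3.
We seek v_1 ∈ ker((A - 5I)^3) \ ker((A - 5I)^2), then set v_{i+1} = (A - 5I) v_i.

One such chain is v_1 = [[0, 0, -1, 1]]^T, v_2 = [[0, 0, 1, 0]]^T, v_3 = [[0, -1, 0, 0]]^T. Check: (A - 5I) v_3 = [[0, 0, 0, 0]]^T = 0.

v_1 = [[0, 0, -1, 1]]^T, v_2 = [[0, 0, 1, 0]]^T, v_3 = [[0, -1, 0, 0]]^T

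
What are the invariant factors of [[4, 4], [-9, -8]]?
The Jordan structure of A has elementary divisors (x + 2)^2. Arranging the block sizes at each eigenvalue in decreasing order and taking row products gives the invariant factors.

Invariant factors (smallest first, each dividing the next): (x + 2)^2.

Check: the last factor (x + 2)^2 is the minimal polynomial, and the product (x + 2)^2 is the characteristic polynomial.

(x + 2)^2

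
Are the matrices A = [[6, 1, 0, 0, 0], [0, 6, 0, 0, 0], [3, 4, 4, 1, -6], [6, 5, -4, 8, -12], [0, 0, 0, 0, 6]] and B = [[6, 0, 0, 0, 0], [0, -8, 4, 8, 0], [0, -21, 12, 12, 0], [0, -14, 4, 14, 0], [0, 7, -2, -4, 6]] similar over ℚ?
Both have characteristic polynomial (x - 6)^5 and minimal polynomial (x - 6)^2. But rank(A - 6I) = 2 for A while rank(B - 6I) = 1 for B, so the number of Jordan blocks at λ = 6 differs. A and B are not similar.

No.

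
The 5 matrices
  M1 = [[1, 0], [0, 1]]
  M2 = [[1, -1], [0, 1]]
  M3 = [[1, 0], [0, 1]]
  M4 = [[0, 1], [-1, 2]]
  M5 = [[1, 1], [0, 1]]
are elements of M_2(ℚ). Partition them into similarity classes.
2 classes: {M1, M3}, {M2, M4, M5}

Characteristic polynomials: χ_{M1} = (x - 1)^2, χ_{M2} = (x - 1)^2, χ_{M3} = (x - 1)^2, χ_{M4} = (x - 1)^2, χ_{M5} = (x - 1)^2.

{M1, M3}: invariant factors x - 1, x - 1.

{M2, M4, M5}: invariant factors (x - 1)^2.

Matrices are similar if and only if their invariant-factor lists agree; the partition into similarity classes is {M1, M3}, {M2, M4, M5}.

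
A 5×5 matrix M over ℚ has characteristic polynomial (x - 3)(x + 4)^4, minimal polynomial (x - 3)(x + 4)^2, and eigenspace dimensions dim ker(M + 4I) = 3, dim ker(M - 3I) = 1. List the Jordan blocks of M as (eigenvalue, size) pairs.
Jordan blocks: (-4, 2), (-4, 1), (-4, 1), (3, 1)

λ = -4: algebraic multiplicity 4 (exponent in χ_M), largest block size 2 (exponent in m_M), 3 blocks (geometric multiplicity). These force block sizes [2, 1, 1].
λ = 3: algebraic multiplicity 1 (exponent in χ_M), largest block size 1 (exponent in m_M), 1 block (geometric multiplicity). This forces block sizes [1].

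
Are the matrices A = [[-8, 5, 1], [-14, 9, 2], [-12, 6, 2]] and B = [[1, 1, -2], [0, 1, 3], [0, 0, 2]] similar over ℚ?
trace(A) = 3 but trace(B) = 4. The trace is a similarity invariant, so A and B are not similar.

No.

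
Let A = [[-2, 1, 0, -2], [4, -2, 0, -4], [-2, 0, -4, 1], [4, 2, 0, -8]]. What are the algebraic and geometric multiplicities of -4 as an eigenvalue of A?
algebraic multiplicity 4, geometric multiplicity 2

The characteristic polynomial is (x + 4)^4, so the factor x + 4 appears with exponent 4: the algebraic multiplicity is 4.

rank(A + 4I) = 2, so the eigenspace has dimension 4 - 2 = 2: the geometric multiplicity is 2.

Since 2 < 4, A is not diagonalizable.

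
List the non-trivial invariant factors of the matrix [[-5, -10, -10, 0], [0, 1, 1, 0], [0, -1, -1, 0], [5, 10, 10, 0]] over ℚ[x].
The Jordan structure of A has elementary divisors (x + 5), x^2, x. Arranging the block sizes at each eigenvalue in decreasing order and taking row products gives the invariant factors.

Invariant factors (smallest first, each dividing the next): x, x^2(x + 5).

Check: the last factor x^2(x + 5) is the minimal polynomial, and the product x^3(x + 5) is the characteristic polynomial.

x, x^2(x + 5)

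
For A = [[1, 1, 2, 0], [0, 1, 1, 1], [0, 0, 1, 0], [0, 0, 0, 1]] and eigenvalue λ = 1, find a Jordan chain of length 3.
v_1 = [[1, 0, 1, 0]]^T, v_2 = [[2, 1, 0, 0]]^T, v_3 = [[1, 0, 0, 0]]^T

We seek v_1 ∈ ker((A - I)^3) \ ker((A - I)^2), then set v_{i+1} = (A - I) v_i.

One such chain is v_1 = [[1, 0, 1, 0]]^T, v_2 = [[2, 1, 0, 0]]^T, v_3 = [[1, 0, 0, 0]]^T. Check: (A - I) v_3 = [[0, 0, 0, 0]]^T = 0.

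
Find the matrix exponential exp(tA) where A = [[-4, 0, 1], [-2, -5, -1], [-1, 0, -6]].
e^{tA} = [[(t + 1)*e^{-5*t}, 0, t*e^{-5*t}], [t*(-t - 4)*e^{-5*t}/2, e^{-5*t}, t*(-t - 2)*e^{-5*t}/2], [-t*e^{-5*t}, 0, (1 - t)*e^{-5*t}]]

A has Jordan form J = [[-5, 1, 0], [0, -5, 1], [0, 0, -5]] with A = PJP^{-1}, so e^{tA} = P e^{tJ} P^{-1}.

For a Jordan block J_k(λ), e^{tJ_k(λ)} = e^{λt} · (I + tN + t^2 N^2/2! + ... + t^{k-1} N^{k-1}/(k-1)!) where N is the nilpotent superdiagonal part.

Assembling the blocks and conjugating back gives the entries of e^{tA} as shown above.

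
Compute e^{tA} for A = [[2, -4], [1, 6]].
A has Jordan form J = [[4, 1], [0, 4]] with A = PJP^{-1}, so e^{tA} = P e^{tJ} P^{-1}.

For a Jordan block J_k(λ), e^{tJ_k(λ)} = e^{λt} · (I + tN + t^2 N^2/2! + ... + t^{k-1} N^{k-1}/(k-1)!) where N is the nilpotent superdiagonal part.

Assembling the blocks and conjugating back gives the entries of e^{tA} as shown above.

e^{tA} = [[(1 - 2*t)*e^{4*t}, -4*t*e^{4*t}], [t*e^{4*t}, (2*t + 1)*e^{4*t}]]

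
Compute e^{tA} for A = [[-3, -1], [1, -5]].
A has Jordan form J = [[-4, 1], [0, -4]] with A = PJP^{-1}, so e^{tA} = P e^{tJ} P^{-1}.

For a Jordan block J_k(λ), e^{tJ_k(λ)} = e^{λt} · (I + tN + t^2 N^2/2! + ... + t^{k-1} N^{k-1}/(k-1)!) where N is the nilpotent superdiagonal part.

Assembling the blocks and conjugating back gives the entries of e^{tA} as shown above.

e^{tA} = [[(t + 1)*e^{-4*t}, -t*e^{-4*t}], [t*e^{-4*t}, (1 - t)*e^{-4*t}]]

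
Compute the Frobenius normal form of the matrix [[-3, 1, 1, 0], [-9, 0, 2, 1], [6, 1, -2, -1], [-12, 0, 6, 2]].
R = [[0, 0, 0, 6], [1, 0, 0, -7], [0, 1, 0, -3], [0, 0, 1, -3]]

The invariant factors of A (the non-unit diagonal entries of the Smith normal form of xI - A over ℚ[x]) are (x + 3)(x^3 + 3x - 2), each dividing the next. The characteristic polynomial is their product, (x + 3)(x^3 + 3x - 2).

The rational canonical form is the block-diagonal matrix of companion matrices C(f_i):
R = [[0, 0, 0, 6], [1, 0, 0, -7], [0, 1, 0, -3], [0, 0, 1, -3]].

Note the characteristic polynomial does not split into linear factors over ℚ, so A has no Jordan form over ℚ; the rational canonical form exists over any field.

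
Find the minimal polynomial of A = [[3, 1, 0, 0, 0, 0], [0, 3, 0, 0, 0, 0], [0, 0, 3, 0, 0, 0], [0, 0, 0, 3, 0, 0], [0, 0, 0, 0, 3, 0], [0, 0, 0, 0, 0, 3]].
m_A(x) = (x - 3)^2

The characteristic polynomial factors as (x - 3)^6. The minimal polynomial is ∏(x - λ)^{k_λ} where k_λ is the size of the largest Jordan block at λ.

For λ = 3: rank(A - 3I) = 1, and the largest Jordan block has size 2 (the smallest k with rank((A - 3I)^k) = rank((A - 3I)^(k+1))).

So m_A(x) = (x - 3)^2.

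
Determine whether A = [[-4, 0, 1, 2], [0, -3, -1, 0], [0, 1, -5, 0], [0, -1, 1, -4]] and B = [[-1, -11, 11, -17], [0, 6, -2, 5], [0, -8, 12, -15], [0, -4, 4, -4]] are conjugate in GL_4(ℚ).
No.

trace(A) = -16 but trace(B) = 13. The trace is a similarity invariant, so A and B are not similar.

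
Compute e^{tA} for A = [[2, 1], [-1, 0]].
A has Jordan form J = [[1, 1], [0, 1]] with A = PJP^{-1}, so e^{tA} = P e^{tJ} P^{-1}.

For a Jordan block J_k(λ), e^{tJ_k(λ)} = e^{λt} · (I + tN + t^2 N^2/2! + ... + t^{k-1} N^{k-1}/(k-1)!) where N is the nilpotent superdiagonal part.

Assembling the blocks and conjugating back gives the entries of e^{tA} as shown above.

e^{tA} = [[(t + 1)*e^{t}, t*e^{t}], [-t*e^{t}, (1 - t)*e^{t}]]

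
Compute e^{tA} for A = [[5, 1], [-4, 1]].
e^{tA} = [[(2*t + 1)*e^{3*t}, t*e^{3*t}], [-4*t*e^{3*t}, (1 - 2*t)*e^{3*t}]]

A has Jordan form J = [[3, 1], [0, 3]] with A = PJP^{-1}, so e^{tA} = P e^{tJ} P^{-1}.

For a Jordan block J_k(λ), e^{tJ_k(λ)} = e^{λt} · (I + tN + t^2 N^2/2! + ... + t^{k-1} N^{k-1}/(k-1)!) where N is the nilpotent superdiagonal part.

Assembling the blocks and conjugating back gives the entries of e^{tA} as shown above.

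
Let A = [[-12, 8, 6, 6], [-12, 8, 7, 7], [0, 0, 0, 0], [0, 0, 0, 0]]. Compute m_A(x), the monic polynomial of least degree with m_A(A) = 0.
m_A(x) = x^2(x + 4)

The characteristic polynomial factors as x^3(x + 4). The minimal polynomial is ∏(x - λ)^{k_λ} where k_λ is the size of the largest Jordan block at λ.

For λ = -4: rank(A + 4I) = 3, and the largest Jordan block has size 1 (the smallest k with rank((A + 4I)^k) = rank((A + 4I)^(k+1))).
For λ = 0: rank(A) = 2, and the largest Jordan block has size 2 (the smallest k with rank(A^k) = rank(A^(k+1))).

So m_A(x) = x^2(x + 4).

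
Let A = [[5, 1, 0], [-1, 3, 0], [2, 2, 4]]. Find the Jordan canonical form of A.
The characteristic polynomial is det(xI - A) = (x - 4)^3, so the eigenvalues are 4 (algebraic multiplicity 3).

For λ = 4: rank(A - 4I) = 1, rank((A - 4I)^2) = 0. The eigenspace has dimension 3 - 1 = 2, so there are 2 Jordan blocks; the rank sequence gives block sizes [2, 1].

Assembling the blocks gives the Jordan form J above.

J = [[4, 1, 0], [0, 4, 0], [0, 0, 4]]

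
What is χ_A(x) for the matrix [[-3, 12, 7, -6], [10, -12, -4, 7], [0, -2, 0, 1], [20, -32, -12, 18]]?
xI - A = [[x + 3, -12, -7, 6], [-10, x + 12, 4, -7], [0, 2, x, -1], [-20, 32, 12, x - 18]].

Expanding det(xI - A) along the first row:
det(xI - A) = + (x + 3)·det([[x + 12, 4, -7], [2, x, -1], [32, 12, x - 18]]) - (-12)·det([[-10, 4, -7], [0, x, -1], [-20, 12, x - 18]]) + (-7)·det([[-10, x + 12, -7], [0, 2, -1], [-20, 32, x - 18]]) - (6)·det([[-10, x + 12, 4], [0, 2, x], [-20, 32, 12]]).

Evaluating gives χ_A(x) = x^4 - 3x^3 - 6x^2 + 28x - 24 = (x - 2)^3(x + 3).

χ_A(x) = (x - 2)^3(x + 3)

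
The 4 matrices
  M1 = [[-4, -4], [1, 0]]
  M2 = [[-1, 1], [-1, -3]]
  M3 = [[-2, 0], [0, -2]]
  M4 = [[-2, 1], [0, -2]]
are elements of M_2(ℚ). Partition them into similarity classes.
Characteristic polynomials: χ_{M1} = (x + 2)^2, χ_{M2} = (x + 2)^2, χ_{M3} = (x + 2)^2, χ_{M4} = (x + 2)^2.

{M1, M2, M4}: invariant factors (x + 2)^2.

{M3}: invariant factors x + 2, x + 2.

Matrices are similar if and only if their invariant-factor lists agree; the partition into similarity classes is {M1, M2, M4}, {M3}.

2 classes: {M1, M2, M4}, {M3}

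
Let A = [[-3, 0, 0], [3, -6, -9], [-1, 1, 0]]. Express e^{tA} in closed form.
e^{tA} = [[e^{-3*t}, 0, 0], [3*t*e^{-3*t}, (1 - 3*t)*e^{-3*t}, -9*t*e^{-3*t}], [-t*e^{-3*t}, t*e^{-3*t}, (3*t + 1)*e^{-3*t}]]

A has Jordan form J = [[-3, 1, 0], [0, -3, 0], [0, 0, -3]] with A = PJP^{-1}, so e^{tA} = P e^{tJ} P^{-1}.

For a Jordan block J_k(λ), e^{tJ_k(λ)} = e^{λt} · (I + tN + t^2 N^2/2! + ... + t^{k-1} N^{k-1}/(k-1)!) where N is the nilpotent superdiagonal part.

Assembling the blocks and conjugating back gives the entries of e^{tA} as shown above.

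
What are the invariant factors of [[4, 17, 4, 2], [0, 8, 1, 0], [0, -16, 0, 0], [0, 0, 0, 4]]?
x - 4, (x - 4)^3

The Jordan structure of A has elementary divisors (x - 4)^3, (x - 4). Arranging the block sizes at each eigenvalue in decreasing order and taking row products gives the invariant factors.

Invariant factors (smallest first, each dividing the next): x - 4, (x - 4)^3.

Check: the last factor (x - 4)^3 is the minimal polynomial, and the product (x - 4)^4 is the characteristic polynomial.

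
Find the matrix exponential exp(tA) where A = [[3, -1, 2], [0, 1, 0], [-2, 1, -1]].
e^{tA} = [[(2*t + 1)*e^{t}, -t*e^{t}, 2*t*e^{t}], [0, e^{t}, 0], [-2*t*e^{t}, t*e^{t}, (1 - 2*t)*e^{t}]]

A has Jordan form J = [[1, 1, 0], [0, 1, 0], [0, 0, 1]] with A = PJP^{-1}, so e^{tA} = P e^{tJ} P^{-1}.

For a Jordan block J_k(λ), e^{tJ_k(λ)} = e^{λt} · (I + tN + t^2 N^2/2! + ... + t^{k-1} N^{k-1}/(k-1)!) where N is the nilpotent superdiagonal part.

Assembling the blocks and conjugating back gives the entries of e^{tA} as shown above.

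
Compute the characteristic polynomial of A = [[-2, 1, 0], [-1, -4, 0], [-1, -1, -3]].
χ_A(x) = (x + 3)^3

xI - A = [[x + 2, -1, 0], [1, x + 4, 0], [1, 1, x + 3]].

Expanding det(xI - A) along the first row:
det(xI - A) = + (x + 2)·det([[x + 4, 0], [1, x + 3]]) - (-1)·det([[1, 0], [1, x + 3]]) + (0)·det([[1, x + 4], [1, 1]]).

Evaluating gives χ_A(x) = x^3 + 9x^2 + 27x + 27 = (x + 3)^3.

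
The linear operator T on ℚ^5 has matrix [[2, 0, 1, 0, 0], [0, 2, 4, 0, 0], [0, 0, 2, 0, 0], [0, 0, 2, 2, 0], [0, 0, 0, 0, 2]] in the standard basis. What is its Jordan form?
J = [[2, 1, 0, 0, 0], [0, 2, 0, 0, 0], [0, 0, 2, 0, 0], [0, 0, 0, 2, 0], [0, 0, 0, 0, 2]]

The characteristic polynomial is det(xI - A) = (x - 2)^5, so the eigenvalues are 2 (algebraic multiplicity 5).

For λ = 2: rank(A - 2I) = 1, rank((A - 2I)^2) = 0. The eigenspace has dimension 5 - 1 = 4, so there are 4 Jordan blocks; the rank sequence gives block sizes [2, 1, 1, 1].

Assembling the blocks gives the Jordan form J above.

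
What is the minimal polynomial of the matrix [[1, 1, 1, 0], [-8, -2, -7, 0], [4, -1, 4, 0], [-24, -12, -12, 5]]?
The characteristic polynomial factors as (x - 5)^2(x + 1)^2. The minimal polynomial is ∏(x - λ)^{k_λ} where k_λ is the size of the largest Jordan block at λ.

For λ = -1: rank(A + I) = 3, and the largest Jordan block has size 2 (the smallest k with rank((A + I)^k) = rank((A + I)^(k+1))).
For λ = 5: rank(A - 5I) = 2, and the largest Jordan block has size 1 (the smallest k with rank((A - 5I)^k) = rank((A - 5I)^(k+1))).

So m_A(x) = (x - 5)(x + 1)^2.

m_A(x) = (x - 5)(x + 1)^2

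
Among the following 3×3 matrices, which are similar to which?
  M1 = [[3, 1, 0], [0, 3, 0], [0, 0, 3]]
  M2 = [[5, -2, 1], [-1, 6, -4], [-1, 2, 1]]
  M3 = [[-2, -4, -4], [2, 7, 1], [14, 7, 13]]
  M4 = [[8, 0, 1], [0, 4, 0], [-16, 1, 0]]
3 classes: {M1}, {M2, M4}, {M3}

Characteristic polynomials: χ_{M1} = (x - 3)^3, χ_{M2} = (x - 4)^3, χ_{M3} = (x - 6)^3, χ_{M4} = (x - 4)^3.

{M1}: invariant factors x - 3, (x - 3)^2.

{M2, M4}: invariant factors (x - 4)^3.

{M3}: invariant factors x - 6, (x - 6)^2.

Matrices are similar if and only if their invariant-factor lists agree; the partition into similarity classes is {M1}, {M2, M4}, {M3}.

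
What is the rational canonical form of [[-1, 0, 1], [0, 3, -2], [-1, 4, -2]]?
R = [[0, 0, 1], [1, 0, -2], [0, 1, 0]]

The invariant factors of A (the non-unit diagonal entries of the Smith normal form of xI - A over ℚ[x]) are x^3 + 2x - 1, each dividing the next. The characteristic polynomial is their product, x^3 + 2x - 1.

The rational canonical form is the block-diagonal matrix of companion matrices C(f_i):
R = [[0, 0, 1], [1, 0, -2], [0, 1, 0]].

Note the characteristic polynomial does not split into linear factors over ℚ, so A has no Jordan form over ℚ; the rational canonical form exists over any field.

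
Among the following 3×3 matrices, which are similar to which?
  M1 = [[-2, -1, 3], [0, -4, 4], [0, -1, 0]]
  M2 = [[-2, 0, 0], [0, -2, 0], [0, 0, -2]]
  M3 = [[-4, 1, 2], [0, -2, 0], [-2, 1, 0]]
3 classes: {M1}, {M2}, {M3}

Characteristic polynomials: χ_{M1} = (x + 2)^3, χ_{M2} = (x + 2)^3, χ_{M3} = (x + 2)^3.

{M1}: invariant factors (x + 2)^3.

{M2}: invariant factors x + 2, x + 2, x + 2.

{M3}: invariant factors x + 2, (x + 2)^2.

Matrices are similar if and only if their invariant-factor lists agree; the partition into similarity classes is {M1}, {M2}, {M3}.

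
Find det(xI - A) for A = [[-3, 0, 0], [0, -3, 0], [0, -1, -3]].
χ_A(x) = (x + 3)^3

xI - A = [[x + 3, 0, 0], [0, x + 3, 0], [0, 1, x + 3]].

Expanding det(xI - A) along the first row:
det(xI - A) = + (x + 3)·det([[x + 3, 0], [1, x + 3]]) - (0)·det([[0, 0], [0, x + 3]]) + (0)·det([[0, x + 3], [0, 1]]).

Evaluating gives χ_A(x) = x^3 + 9x^2 + 27x + 27 = (x + 3)^3.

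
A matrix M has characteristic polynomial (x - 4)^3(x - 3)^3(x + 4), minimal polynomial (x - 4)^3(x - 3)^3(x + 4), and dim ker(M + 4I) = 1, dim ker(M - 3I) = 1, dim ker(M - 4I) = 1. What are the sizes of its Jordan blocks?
λ = -4: algebraic multiplicity 1 (exponent in χ_M), largest block size 1 (exponent in m_M), 1 block (geometric multiplicity). This forces block sizes [1].
λ = 3: algebraic multiplicity 3 (exponent in χ_M), largest block size 3 (exponent in m_M), 1 block (geometric multiplicity). This forces block sizes [3].
λ = 4: algebraic multiplicity 3 (exponent in χ_M), largest block size 3 (exponent in m_M), 1 block (geometric multiplicity). This forces block sizes [3].

Jordan blocks: (-4, 1), (3, 3), (4, 3)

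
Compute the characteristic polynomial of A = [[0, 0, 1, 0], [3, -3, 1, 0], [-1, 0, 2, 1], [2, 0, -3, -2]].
χ_A(x) = x^3(x + 3)

xI - A = [[x, 0, -1, 0], [-3, x + 3, -1, 0], [1, 0, x - 2, -1], [-2, 0, 3, x + 2]].

Expanding det(xI - A) along the first row:
det(xI - A) = + (x)·det([[x + 3, -1, 0], [0, x - 2, -1], [0, 3, x + 2]]) - (0)·det([[-3, -1, 0], [1, x - 2, -1], [-2, 3, x + 2]]) + (-1)·det([[-3, x + 3, 0], [1, 0, -1], [-2, 0, x + 2]]) - (0)·det([[-3, x + 3, -1], [1, 0, x - 2], [-2, 0, 3]]).

Evaluating gives χ_A(x) = x^4 + 3x^3 = x^3(x + 3).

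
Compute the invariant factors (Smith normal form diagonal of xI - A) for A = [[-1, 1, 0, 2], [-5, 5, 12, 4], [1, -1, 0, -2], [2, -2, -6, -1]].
The Jordan structure of A has elementary divisors x^2, x, (x - 3). Arranging the block sizes at each eigenvalue in decreasing order and taking row products gives the invariant factors.

Invariant factors (smallest first, each dividing the next): x, x^2(x - 3).

Check: the last factor x^2(x - 3) is the minimal polynomial, and the product x^3(x - 3) is the characteristic polynomial.

x, x^2(x - 3)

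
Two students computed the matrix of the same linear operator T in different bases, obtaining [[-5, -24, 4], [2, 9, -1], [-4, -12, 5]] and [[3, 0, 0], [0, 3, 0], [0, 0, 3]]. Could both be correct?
Both have characteristic polynomial (x - 3)^3, but the minimal polynomial of A is (x - 3)^2 while the minimal polynomial of B is x - 3. The minimal polynomial is a similarity invariant, so A and B are not similar.

No.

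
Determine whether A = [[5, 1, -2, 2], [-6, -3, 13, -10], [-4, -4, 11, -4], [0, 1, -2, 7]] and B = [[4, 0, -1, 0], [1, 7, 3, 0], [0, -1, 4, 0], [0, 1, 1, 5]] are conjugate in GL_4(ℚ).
Two matrices over a field are similar if and only if they have the same invariant factors.

Both A and B have characteristic polynomial (x - 5)^4 and minimal polynomial (x - 5)^3. Computing further, both have invariant factors x - 5, (x - 5)^3. Hence A and B are similar.

Yes.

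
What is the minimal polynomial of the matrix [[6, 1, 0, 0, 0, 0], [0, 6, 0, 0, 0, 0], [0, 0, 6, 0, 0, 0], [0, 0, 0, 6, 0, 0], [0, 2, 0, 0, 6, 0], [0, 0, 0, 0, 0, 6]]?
m_A(x) = (x - 6)^2

The characteristic polynomial factors as (x - 6)^6. The minimal polynomial is ∏(x - λ)^{k_λ} where k_λ is the size of the largest Jordan block at λ.

For λ = 6: rank(A - 6I) = 1, and the largest Jordan block has size 2 (the smallest k with rank((A - 6I)^k) = rank((A - 6I)^(k+1))).

So m_A(x) = (x - 6)^2.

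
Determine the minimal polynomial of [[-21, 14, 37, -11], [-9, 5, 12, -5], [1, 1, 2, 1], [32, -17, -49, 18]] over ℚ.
m_A(x) = x^2(x - 2)^2

The characteristic polynomial factors as x^2(x - 2)^2. The minimal polynomial is ∏(x - λ)^{k_λ} where k_λ is the size of the largest Jordan block at λ.

For λ = 0: rank(A) = 3, and the largest Jordan block has size 2 (the smallest k with rank(A^k) = rank(A^(k+1))).
For λ = 2: rank(A - 2I) = 3, and the largest Jordan block has size 2 (the smallest k with rank((A - 2I)^k) = rank((A - 2I)^(k+1))).

So m_A(x) = x^2(x - 2)^2.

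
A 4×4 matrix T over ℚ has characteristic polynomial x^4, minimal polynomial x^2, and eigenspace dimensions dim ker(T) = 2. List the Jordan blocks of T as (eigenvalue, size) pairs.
λ = 0: algebraic multiplicity 4 (exponent in χ_T), largest block size 2 (exponent in m_T), 2 blocks (geometric multiplicity). These force block sizes [2, 2].

Jordan blocks: (0, 2), (0, 2)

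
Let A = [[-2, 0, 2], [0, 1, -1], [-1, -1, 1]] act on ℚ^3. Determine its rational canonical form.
The invariant factors of A (the non-unit diagonal entries of the Smith normal form of xI - A over ℚ[x]) are x^3 - 2x - 2, each dividing the next. The characteristic polynomial is their product, x^3 - 2x - 2.

The rational canonical form is the block-diagonal matrix of companion matrices C(f_i):
R = [[0, 0, 2], [1, 0, 2], [0, 1, 0]].

Note the characteristic polynomial does not split into linear factors over ℚ, so A has no Jordan form over ℚ; the rational canonical form exists over any field.

R = [[0, 0, 2], [1, 0, 2], [0, 1, 0]]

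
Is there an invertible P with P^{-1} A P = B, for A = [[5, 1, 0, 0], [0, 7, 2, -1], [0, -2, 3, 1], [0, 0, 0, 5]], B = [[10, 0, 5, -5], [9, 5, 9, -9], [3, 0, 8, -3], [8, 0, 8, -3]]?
No.

Both have characteristic polynomial (x - 5)^4, but the minimal polynomial of A is (x - 5)^3 while the minimal polynomial of B is (x - 5)^2. The minimal polynomial is a similarity invariant, so A and B are not similar.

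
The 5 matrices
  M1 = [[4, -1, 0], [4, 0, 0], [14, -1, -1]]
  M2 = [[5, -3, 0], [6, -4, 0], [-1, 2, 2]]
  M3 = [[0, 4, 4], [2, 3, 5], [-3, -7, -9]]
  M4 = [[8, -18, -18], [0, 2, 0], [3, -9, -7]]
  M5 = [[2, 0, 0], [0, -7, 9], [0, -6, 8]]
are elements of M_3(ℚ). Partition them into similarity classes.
Characteristic polynomials: χ_{M1} = (x - 2)^2(x + 1), χ_{M2} = (x - 2)^2(x + 1), χ_{M3} = (x + 2)^3, χ_{M4} = (x - 2)^2(x + 1), χ_{M5} = (x - 2)^2(x + 1).

{M1, M2}: invariant factors (x - 2)^2(x + 1).

{M3}: invariant factors (x + 2)^3.

{M4, M5}: invariant factors x - 2, (x - 2)(x + 1).

Matrices are similar if and only if their invariant-factor lists agree; the partition into similarity classes is {M1, M2}, {M3}, {M4, M5}.

3 classes: {M1, M2}, {M3}, {M4, M5}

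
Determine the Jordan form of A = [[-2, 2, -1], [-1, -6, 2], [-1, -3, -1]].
The characteristic polynomial is det(xI - A) = (x + 3)^3, so the eigenvalues are -3 (algebraic multiplicity 3).

For λ = -3: rank(A + 3I) = 2, rank((A + 3I)^2) = 1, rank((A + 3I)^3) = 0. The eigenspace has dimension 3 - 2 = 1, so there is 1 Jordan block; the rank sequence gives block sizes [3].

Assembling the blocks gives the Jordan form J above.

J = [[-3, 1, 0], [0, -3, 1], [0, 0, -3]]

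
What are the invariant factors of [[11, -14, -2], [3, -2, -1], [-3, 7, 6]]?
The Jordan structure of A has elementary divisors (x - 5)^2, (x - 5). Arranging the block sizes at each eigenvalue in decreasing order and taking row products gives the invariant factors.

Invariant factors (smallest first, each dividing the next): x - 5, (x - 5)^2.

Check: the last factor (x - 5)^2 is the minimal polynomial, and the product (x - 5)^3 is the characteristic polynomial.

x - 5, (x - 5)^2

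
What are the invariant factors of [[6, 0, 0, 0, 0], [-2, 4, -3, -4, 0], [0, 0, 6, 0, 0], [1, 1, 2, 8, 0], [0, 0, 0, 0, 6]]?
The Jordan structure of A has elementary divisors (x - 6)^3, (x - 6), (x - 6). Arranging the block sizes at each eigenvalue in decreasing order and taking row products gives the invariant factors.

Invariant factors (smallest first, each dividing the next): x - 6, x - 6, (x - 6)^3.

Check: the last factor (x - 6)^3 is the minimal polynomial, and the product (x - 6)^5 is the characteristic polynomial.

x - 6, x - 6, (x - 6)^3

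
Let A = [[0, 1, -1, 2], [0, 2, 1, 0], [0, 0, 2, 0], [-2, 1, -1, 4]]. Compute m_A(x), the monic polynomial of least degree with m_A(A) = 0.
The characteristic polynomial factors as (x - 2)^4. The minimal polynomial is ∏(x - λ)^{k_λ} where k_λ is the size of the largest Jordan block at λ.

For λ = 2: rank(A - 2I) = 2, and the largest Jordan block has size 3 (the smallest k with rank((A - 2I)^k) = rank((A - 2I)^(k+1))).

So m_A(x) = (x - 2)^3.

m_A(x) = (x - 2)^3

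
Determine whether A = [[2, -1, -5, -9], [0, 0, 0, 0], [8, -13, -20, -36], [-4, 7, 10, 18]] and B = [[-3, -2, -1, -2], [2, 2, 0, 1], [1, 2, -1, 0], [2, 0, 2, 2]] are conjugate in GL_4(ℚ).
Yes.

Two matrices over a field are similar if and only if they have the same invariant factors.

Both A and B have characteristic polynomial x^4 and minimal polynomial x^2. Computing further, both have invariant factors x^2, x^2. Hence A and B are similar.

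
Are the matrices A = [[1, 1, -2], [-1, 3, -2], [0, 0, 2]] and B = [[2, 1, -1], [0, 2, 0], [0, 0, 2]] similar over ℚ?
Yes.

Two matrices over a field are similar if and only if they have the same invariant factors.

Both A and B have characteristic polynomial (x - 2)^3 and minimal polynomial (x - 2)^2. Computing further, both have invariant factors x - 2, (x - 2)^2. Hence A and B are similar.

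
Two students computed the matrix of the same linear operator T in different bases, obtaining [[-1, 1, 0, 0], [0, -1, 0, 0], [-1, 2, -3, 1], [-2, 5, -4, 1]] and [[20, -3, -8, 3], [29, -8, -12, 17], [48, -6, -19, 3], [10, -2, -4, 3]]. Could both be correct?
Yes.

Two matrices over a field are similar if and only if they have the same invariant factors.

Both A and B have characteristic polynomial (x + 1)^4 and minimal polynomial (x + 1)^2. Computing further, both have invariant factors (x + 1)^2, (x + 1)^2. Hence A and B are similar.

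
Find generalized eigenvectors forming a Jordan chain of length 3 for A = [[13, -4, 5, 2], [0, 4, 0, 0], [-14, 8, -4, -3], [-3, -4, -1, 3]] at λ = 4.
We seek v_1 ∈ ker((A - 4I)^3) \ ker((A - 4I)^2), then set v_{i+1} = (A - 4I) v_i.

One such chain is v_1 = [[0, 0, 2, -5]]^T, v_2 = [[0, 0, -1, 3]]^T, v_3 = [[1, 0, -1, -2]]^T. Check: (A - 4I) v_3 = [[0, 0, 0, 0]]^T = 0.

v_1 = [[0, 0, 2, -5]]^T, v_2 = [[0, 0, -1, 3]]^T, v_3 = [[1, 0, -1, -2]]^T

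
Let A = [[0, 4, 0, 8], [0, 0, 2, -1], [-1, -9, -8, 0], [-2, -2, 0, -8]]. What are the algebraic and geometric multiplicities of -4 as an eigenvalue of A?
The characteristic polynomial is (x + 4)^4, so the factor x + 4 appears with exponent 4: the algebraic multiplicity is 4.

rank(A + 4I) = 2, so the eigenspace has dimension 4 - 2 = 2: the geometric multiplicity is 2.

Since 2 < 4, A is not diagonalizable.

algebraic multiplicity 4, geometric multiplicity 2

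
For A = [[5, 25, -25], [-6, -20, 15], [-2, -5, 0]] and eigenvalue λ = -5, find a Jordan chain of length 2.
v_1 = [[-2, 1, 0]]^T, v_2 = [[5, -3, -1]]^T

We seek v_1 ∈ ker((A + 5I)^2) \ ker(A + 5I), then set v_{i+1} = (A + 5I) v_i.

One such chain is v_1 = [[-2, 1, 0]]^T, v_2 = [[5, -3, -1]]^T. Check: (A + 5I) v_2 = [[0, 0, 0]]^T = 0.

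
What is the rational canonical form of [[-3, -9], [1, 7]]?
The invariant factors of A (the non-unit diagonal entries of the Smith normal form of xI - A over ℚ[x]) are (x - 6)(x + 2), each dividing the next. The characteristic polynomial is their product, (x - 6)(x + 2).

The rational canonical form is the block-diagonal matrix of companion matrices C(f_i):
R = [[0, 12], [1, 4]].

R = [[0, 12], [1, 4]]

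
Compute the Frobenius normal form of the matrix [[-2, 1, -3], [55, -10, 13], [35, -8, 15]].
R = [[0, 0, -8], [1, 0, 6], [0, 1, 3]]

The invariant factors of A (the non-unit diagonal entries of the Smith normal form of xI - A over ℚ[x]) are (x - 4)(x - 1)(x + 2), each dividing the next. The characteristic polynomial is their product, (x - 4)(x - 1)(x + 2).

The rational canonical form is the block-diagonal matrix of companion matrices C(f_i):
R = [[0, 0, -8], [1, 0, 6], [0, 1, 3]].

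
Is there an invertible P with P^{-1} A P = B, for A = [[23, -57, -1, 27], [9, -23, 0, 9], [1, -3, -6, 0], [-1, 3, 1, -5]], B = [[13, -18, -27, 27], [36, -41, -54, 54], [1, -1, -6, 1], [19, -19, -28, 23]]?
Two matrices over a field are similar if and only if they have the same invariant factors.

Both A and B have characteristic polynomial (x - 4)(x + 5)^3 and minimal polynomial (x - 4)(x + 5)^2. Computing further, both have invariant factors x + 5, (x - 4)(x + 5)^2. Hence A and B are similar.

Yes.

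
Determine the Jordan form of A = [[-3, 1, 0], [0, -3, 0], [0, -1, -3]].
J = [[-3, 1, 0], [0, -3, 0], [0, 0, -3]]

The characteristic polynomial is det(xI - A) = (x + 3)^3, so the eigenvalues are -3 (algebraic multiplicity 3).

For λ = -3: rank(A + 3I) = 1, rank((A + 3I)^2) = 0. The eigenspace has dimension 3 - 1 = 2, so there are 2 Jordan blocks; the rank sequence gives block sizes [2, 1].

Assembling the blocks gives the Jordan form J above.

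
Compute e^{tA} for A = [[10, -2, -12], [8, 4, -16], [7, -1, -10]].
e^{tA} = [[(2*(1 - t)*e^{8*t} - 1)*e^{-4*t}, -2*t*e^{4*t}, 2*((2*t - 1)*e^{8*t} + 1)*e^{-4*t}], [2*sinh(4*t), e^{4*t}, -4*sinh(4*t)], [((1 - t)*e^{8*t} - 1)*e^{-4*t}, -t*e^{4*t}, ((2*t - 1)*e^{8*t} + 2)*e^{-4*t}]]

A has Jordan form J = [[-4, 0, 0], [0, 4, 1], [0, 0, 4]] with A = PJP^{-1}, so e^{tA} = P e^{tJ} P^{-1}.

For a Jordan block J_k(λ), e^{tJ_k(λ)} = e^{λt} · (I + tN + t^2 N^2/2! + ... + t^{k-1} N^{k-1}/(k-1)!) where N is the nilpotent superdiagonal part.

Assembling the blocks and conjugating back gives the entries of e^{tA} as shown above.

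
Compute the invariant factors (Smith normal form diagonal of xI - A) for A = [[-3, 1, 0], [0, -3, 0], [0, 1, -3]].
The Jordan structure of A has elementary divisors (x + 3)^2, (x + 3). Arranging the block sizes at each eigenvalue in decreasing order and taking row products gives the invariant factors.

Invariant factors (smallest first, each dividing the next): x + 3, (x + 3)^2.

Check: the last factor (x + 3)^2 is the minimal polynomial, and the product (x + 3)^3 is the characteristic polynomial.

x + 3, (x + 3)^2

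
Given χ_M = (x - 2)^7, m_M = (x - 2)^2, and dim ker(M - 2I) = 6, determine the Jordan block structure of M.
Jordan blocks: (2, 2), (2, 1), (2, 1), (2, 1), (2, 1), (2, 1)

λ = 2: algebraic multiplicity 7 (exponent in χ_M), largest block size 2 (exponent in m_M), 6 blocks (geometric multiplicity). These force block sizes [2, 1, 1, 1, 1, 1].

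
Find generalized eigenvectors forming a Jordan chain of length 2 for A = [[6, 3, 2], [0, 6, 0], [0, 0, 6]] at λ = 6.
We seek v_1 ∈ ker((A - 6I)^2) \ ker(A - 6I), then set v_{i+1} = (A - 6I) v_i.

One such chain is v_1 = [[4, 3, -4]]^T, v_2 = [[1, 0, 0]]^T. Check: (A - 6I) v_2 = [[0, 0, 0]]^T = 0.

v_1 = [[4, 3, -4]]^T, v_2 = [[1, 0, 0]]^T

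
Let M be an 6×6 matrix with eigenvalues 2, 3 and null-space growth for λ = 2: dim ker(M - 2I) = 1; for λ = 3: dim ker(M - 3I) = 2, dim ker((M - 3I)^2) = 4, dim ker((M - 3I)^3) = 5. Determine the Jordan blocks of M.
λ = 2: successive nullity increments [1] count blocks of size ≥ k; block sizes are [1].
λ = 3: successive nullity increments [2, 2, 1] count blocks of size ≥ k; block sizes are [3, 2].

Jordan blocks: (2, 1), (3, 3), (3, 2)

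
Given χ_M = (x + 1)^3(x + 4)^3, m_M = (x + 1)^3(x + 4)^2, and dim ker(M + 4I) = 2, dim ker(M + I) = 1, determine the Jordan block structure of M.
λ = -4: algebraic multiplicity 3 (exponent in χ_M), largest block size 2 (exponent in m_M), 2 blocks (geometric multiplicity). These force block sizes [2, 1].
λ = -1: algebraic multiplicity 3 (exponent in χ_M), largest block size 3 (exponent in m_M), 1 block (geometric multiplicity). This forces block sizes [3].

Jordan blocks: (-4, 2), (-4, 1), (-1, 3)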